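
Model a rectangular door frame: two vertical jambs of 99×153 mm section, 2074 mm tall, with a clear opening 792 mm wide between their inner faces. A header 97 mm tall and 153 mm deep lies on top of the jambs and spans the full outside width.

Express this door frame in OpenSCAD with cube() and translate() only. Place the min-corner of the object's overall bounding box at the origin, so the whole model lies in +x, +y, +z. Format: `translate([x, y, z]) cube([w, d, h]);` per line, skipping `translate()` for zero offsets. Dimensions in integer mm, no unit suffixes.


cube([99, 153, 2074]);
translate([891, 0, 0]) cube([99, 153, 2074]);
translate([0, 0, 2074]) cube([990, 153, 97]);


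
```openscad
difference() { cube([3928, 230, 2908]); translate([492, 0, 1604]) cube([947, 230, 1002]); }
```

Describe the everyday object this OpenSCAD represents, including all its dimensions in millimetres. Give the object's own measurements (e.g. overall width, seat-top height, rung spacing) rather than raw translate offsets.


A wall 3928 mm long (x), 230 mm thick (y), 2908 mm tall, with a rectangular window opening cut through it. The opening is 947 mm wide and 1002 mm tall; its sill is at z = 1604 mm and its near (−x) edge is 492 mm from the wall's −x end. The opening passes through the full wall thickness.


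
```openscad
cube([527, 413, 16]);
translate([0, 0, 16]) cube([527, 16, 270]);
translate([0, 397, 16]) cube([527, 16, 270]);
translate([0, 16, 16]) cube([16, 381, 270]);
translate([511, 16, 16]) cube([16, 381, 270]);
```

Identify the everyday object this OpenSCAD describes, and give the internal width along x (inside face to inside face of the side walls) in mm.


An open box. The internal width is 495 mm.

A 527×413 base slab with four walls standing on it — an open box. The base is 527 mm wide and the walls are 16 mm thick, so the internal width is 527 − 2 × 16 = 495 mm.


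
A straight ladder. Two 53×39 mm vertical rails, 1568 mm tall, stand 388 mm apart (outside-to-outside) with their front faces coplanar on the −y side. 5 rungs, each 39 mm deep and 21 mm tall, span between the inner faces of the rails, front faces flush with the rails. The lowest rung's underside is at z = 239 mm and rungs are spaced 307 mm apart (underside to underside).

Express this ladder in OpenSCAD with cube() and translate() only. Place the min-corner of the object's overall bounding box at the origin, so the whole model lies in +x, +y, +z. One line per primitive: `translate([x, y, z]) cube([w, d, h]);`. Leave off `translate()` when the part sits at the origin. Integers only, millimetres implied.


cube([53, 39, 1568]);
translate([335, 0, 0]) cube([53, 39, 1568]);
translate([53, 0, 239]) cube([282, 39, 21]);
translate([53, 0, 546]) cube([282, 39, 21]);
translate([53, 0, 853]) cube([282, 39, 21]);
translate([53, 0, 1160]) cube([282, 39, 21]);
translate([53, 0, 1467]) cube([282, 39, 21]);


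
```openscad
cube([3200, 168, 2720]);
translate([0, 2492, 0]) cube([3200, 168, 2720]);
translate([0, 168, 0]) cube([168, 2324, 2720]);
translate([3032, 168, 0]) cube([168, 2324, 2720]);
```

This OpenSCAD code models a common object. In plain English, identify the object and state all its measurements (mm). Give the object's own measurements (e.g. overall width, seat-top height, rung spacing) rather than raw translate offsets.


The wall frame of a small rectangular building: four walls, each 2720 mm tall and 168 mm thick, enclosing a footprint 3200 mm (x) by 2660 mm (y) outside-to-outside, with no floor or roof. The front and back walls (the −y and +y sides) span the full width; the two side walls fit between them.


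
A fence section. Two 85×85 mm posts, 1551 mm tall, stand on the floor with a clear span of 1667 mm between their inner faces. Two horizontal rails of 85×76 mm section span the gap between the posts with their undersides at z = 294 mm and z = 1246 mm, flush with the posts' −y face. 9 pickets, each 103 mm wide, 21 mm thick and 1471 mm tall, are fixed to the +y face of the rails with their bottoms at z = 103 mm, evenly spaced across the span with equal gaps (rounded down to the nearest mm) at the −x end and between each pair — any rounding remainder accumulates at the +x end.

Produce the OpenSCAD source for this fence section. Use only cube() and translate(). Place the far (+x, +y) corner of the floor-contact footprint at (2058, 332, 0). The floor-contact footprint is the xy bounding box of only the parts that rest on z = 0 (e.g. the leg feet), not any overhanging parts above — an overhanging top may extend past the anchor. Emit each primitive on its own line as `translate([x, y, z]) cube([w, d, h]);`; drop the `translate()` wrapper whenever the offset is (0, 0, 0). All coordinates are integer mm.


translate([221, 247, 0]) cube([85, 85, 1551]);
translate([1973, 247, 0]) cube([85, 85, 1551]);
translate([306, 247, 294]) cube([1667, 85, 76]);
translate([306, 247, 1246]) cube([1667, 85, 76]);
translate([380, 332, 103]) cube([103, 21, 1471]);
translate([557, 332, 103]) cube([103, 21, 1471]);
translate([734, 332, 103]) cube([103, 21, 1471]);
translate([911, 332, 103]) cube([103, 21, 1471]);
translate([1088, 332, 103]) cube([103, 21, 1471]);
translate([1265, 332, 103]) cube([103, 21, 1471]);
translate([1442, 332, 103]) cube([103, 21, 1471]);
translate([1619, 332, 103]) cube([103, 21, 1471]);
translate([1796, 332, 103]) cube([103, 21, 1471]);


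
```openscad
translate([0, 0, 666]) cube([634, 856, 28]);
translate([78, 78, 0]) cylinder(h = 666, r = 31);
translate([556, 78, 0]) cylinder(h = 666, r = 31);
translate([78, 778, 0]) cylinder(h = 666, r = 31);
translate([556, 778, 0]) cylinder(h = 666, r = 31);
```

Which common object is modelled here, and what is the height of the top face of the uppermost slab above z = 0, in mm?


A table. The table height is 694 mm.

A 634×856×28 slab sits at z = 666 on four Ø62 mm round legs — a table. The top surface is at 666 + 28 = 694 mm.


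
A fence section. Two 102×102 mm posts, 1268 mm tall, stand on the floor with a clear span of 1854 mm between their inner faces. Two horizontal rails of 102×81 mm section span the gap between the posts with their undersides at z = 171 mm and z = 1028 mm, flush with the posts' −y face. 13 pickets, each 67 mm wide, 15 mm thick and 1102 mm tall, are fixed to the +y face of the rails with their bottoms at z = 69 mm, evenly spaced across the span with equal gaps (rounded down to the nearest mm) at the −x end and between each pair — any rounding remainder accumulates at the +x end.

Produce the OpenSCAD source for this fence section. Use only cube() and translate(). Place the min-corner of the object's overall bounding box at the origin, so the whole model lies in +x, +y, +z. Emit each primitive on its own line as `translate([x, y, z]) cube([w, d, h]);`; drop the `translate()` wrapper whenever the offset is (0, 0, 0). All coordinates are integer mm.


cube([102, 102, 1268]);
translate([1956, 0, 0]) cube([102, 102, 1268]);
translate([102, 0, 171]) cube([1854, 102, 81]);
translate([102, 0, 1028]) cube([1854, 102, 81]);
translate([172, 102, 69]) cube([67, 15, 1102]);
translate([309, 102, 69]) cube([67, 15, 1102]);
translate([446, 102, 69]) cube([67, 15, 1102]);
translate([583, 102, 69]) cube([67, 15, 1102]);
translate([720, 102, 69]) cube([67, 15, 1102]);
translate([857, 102, 69]) cube([67, 15, 1102]);
translate([994, 102, 69]) cube([67, 15, 1102]);
translate([1131, 102, 69]) cube([67, 15, 1102]);
translate([1268, 102, 69]) cube([67, 15, 1102]);
translate([1405, 102, 69]) cube([67, 15, 1102]);
translate([1542, 102, 69]) cube([67, 15, 1102]);
translate([1679, 102, 69]) cube([67, 15, 1102]);
translate([1816, 102, 69]) cube([67, 15, 1102]);


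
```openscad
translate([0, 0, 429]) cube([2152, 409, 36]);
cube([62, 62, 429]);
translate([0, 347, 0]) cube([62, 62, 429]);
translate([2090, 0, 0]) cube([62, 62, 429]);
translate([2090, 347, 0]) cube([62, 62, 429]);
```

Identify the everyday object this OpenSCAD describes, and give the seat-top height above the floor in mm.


A bench. The seat-top height is 465 mm.

A long slab on four corner posts — a bench. The slab sits at z = 429 with thickness 36, so the top is 429 + 36 = 465 mm.


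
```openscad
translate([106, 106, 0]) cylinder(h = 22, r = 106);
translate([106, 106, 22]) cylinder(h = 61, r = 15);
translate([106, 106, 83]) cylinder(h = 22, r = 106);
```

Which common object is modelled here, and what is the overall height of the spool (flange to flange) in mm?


A spool. The overall height is 105 mm.

Three coaxial cylinders, large–small–large — a spool. Two 22 mm flanges and a 61 mm core give 22 + 61 + 22 = 105 mm.


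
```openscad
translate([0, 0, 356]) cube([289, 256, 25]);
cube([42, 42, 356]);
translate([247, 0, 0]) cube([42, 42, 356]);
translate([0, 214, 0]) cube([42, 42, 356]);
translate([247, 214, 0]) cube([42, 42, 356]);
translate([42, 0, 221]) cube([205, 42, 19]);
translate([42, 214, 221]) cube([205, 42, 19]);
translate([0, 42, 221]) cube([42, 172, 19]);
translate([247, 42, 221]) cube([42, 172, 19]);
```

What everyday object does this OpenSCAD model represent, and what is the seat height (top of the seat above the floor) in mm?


A stool. The seat height is 381 mm.

A 289×256×25 slab at z = 356 on four corner posts — a stool. The seat top is 356 + 25 = 381 mm.


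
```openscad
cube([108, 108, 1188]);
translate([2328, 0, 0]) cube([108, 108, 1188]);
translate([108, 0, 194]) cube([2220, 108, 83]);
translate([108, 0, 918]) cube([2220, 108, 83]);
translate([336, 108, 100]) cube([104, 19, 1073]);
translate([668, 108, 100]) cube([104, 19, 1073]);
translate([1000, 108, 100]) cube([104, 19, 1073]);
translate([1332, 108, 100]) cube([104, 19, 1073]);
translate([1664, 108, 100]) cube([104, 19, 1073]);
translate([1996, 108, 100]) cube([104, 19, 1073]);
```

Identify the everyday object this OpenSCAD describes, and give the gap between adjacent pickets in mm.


A fence section. The picket gap is 228 mm.

Two posts, two rails, 6 pickets — a fence section. Span 2220 mm holds 6 pickets of 104 mm with 7 equal gaps: ⌊(2220 − 6·104) / 7⌋ = 228 mm.


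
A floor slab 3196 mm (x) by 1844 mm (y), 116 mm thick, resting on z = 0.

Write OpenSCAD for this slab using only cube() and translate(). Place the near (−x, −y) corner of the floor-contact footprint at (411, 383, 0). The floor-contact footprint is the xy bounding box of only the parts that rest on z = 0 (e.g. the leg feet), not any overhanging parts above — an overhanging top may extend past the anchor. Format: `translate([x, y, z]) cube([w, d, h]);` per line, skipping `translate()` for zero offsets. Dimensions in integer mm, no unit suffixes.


translate([411, 383, 0]) cube([3196, 1844, 116]);


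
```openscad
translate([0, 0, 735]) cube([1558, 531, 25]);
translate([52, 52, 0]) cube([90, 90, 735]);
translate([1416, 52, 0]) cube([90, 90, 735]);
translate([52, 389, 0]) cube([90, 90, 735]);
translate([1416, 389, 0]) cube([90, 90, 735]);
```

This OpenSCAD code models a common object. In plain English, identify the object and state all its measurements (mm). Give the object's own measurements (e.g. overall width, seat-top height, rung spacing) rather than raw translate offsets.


A table: top 1558 mm (x) × 531 mm (y), 25 mm thick, upper face at z = 760 mm, on four 90×90 mm square legs, each inset 52 mm from the nearest pair of top edges from z = 0 to the bottom of the top.


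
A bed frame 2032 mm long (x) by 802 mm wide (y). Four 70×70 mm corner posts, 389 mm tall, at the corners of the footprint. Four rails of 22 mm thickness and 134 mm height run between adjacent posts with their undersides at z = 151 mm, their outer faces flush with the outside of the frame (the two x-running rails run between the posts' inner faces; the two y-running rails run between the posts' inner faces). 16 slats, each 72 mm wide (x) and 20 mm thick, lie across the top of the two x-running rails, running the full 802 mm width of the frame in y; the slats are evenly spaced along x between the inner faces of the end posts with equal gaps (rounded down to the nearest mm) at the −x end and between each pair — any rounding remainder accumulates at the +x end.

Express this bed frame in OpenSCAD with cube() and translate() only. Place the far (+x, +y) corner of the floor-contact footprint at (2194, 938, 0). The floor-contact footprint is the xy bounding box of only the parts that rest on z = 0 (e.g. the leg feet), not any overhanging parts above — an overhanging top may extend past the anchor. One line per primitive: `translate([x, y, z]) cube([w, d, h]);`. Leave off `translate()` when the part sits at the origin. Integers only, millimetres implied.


// slat z = rail_z + rail_h = 151 + 134 = 285
// slat gap = ⌊(1892 − 16·72) / 17⌋ = 43
translate([162, 136, 0]) cube([70, 70, 389]);
translate([162, 868, 0]) cube([70, 70, 389]);
translate([2124, 136, 0]) cube([70, 70, 389]);
translate([2124, 868, 0]) cube([70, 70, 389]);
translate([232, 136, 151]) cube([1892, 22, 134]);
translate([232, 916, 151]) cube([1892, 22, 134]);
translate([162, 206, 151]) cube([22, 662, 134]);
translate([2172, 206, 151]) cube([22, 662, 134]);
translate([275, 136, 285]) cube([72, 802, 20]);
translate([390, 136, 285]) cube([72, 802, 20]);
translate([505, 136, 285]) cube([72, 802, 20]);
translate([620, 136, 285]) cube([72, 802, 20]);
translate([735, 136, 285]) cube([72, 802, 20]);
translate([850, 136, 285]) cube([72, 802, 20]);
translate([965, 136, 285]) cube([72, 802, 20]);
translate([1080, 136, 285]) cube([72, 802, 20]);
translate([1195, 136, 285]) cube([72, 802, 20]);
translate([1310, 136, 285]) cube([72, 802, 20]);
translate([1425, 136, 285]) cube([72, 802, 20]);
translate([1540, 136, 285]) cube([72, 802, 20]);
translate([1655, 136, 285]) cube([72, 802, 20]);
translate([1770, 136, 285]) cube([72, 802, 20]);
translate([1885, 136, 285]) cube([72, 802, 20]);
translate([2000, 136, 285]) cube([72, 802, 20]);


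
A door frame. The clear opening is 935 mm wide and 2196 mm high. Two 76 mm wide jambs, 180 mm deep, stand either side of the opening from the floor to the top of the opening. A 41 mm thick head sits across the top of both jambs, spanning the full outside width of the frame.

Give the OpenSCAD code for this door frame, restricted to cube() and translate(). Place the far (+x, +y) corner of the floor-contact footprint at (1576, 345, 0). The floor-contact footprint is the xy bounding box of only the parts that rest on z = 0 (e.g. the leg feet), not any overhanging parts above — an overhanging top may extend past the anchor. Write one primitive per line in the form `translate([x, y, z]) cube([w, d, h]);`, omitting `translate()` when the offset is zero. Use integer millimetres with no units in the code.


translate([489, 165, 0]) cube([76, 180, 2196]);
translate([1500, 165, 0]) cube([76, 180, 2196]);
translate([489, 165, 2196]) cube([1087, 180, 41]);


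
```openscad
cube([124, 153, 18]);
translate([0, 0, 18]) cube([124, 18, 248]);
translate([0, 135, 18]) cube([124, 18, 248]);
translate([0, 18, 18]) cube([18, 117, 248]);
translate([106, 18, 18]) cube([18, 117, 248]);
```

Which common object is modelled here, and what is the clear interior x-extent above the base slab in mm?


An open box. The internal width is 88 mm.

A 124×153 base slab with four walls standing on it — an open box. The base is 124 mm wide and the walls are 18 mm thick, so the internal width is 124 − 2 × 18 = 88 mm.


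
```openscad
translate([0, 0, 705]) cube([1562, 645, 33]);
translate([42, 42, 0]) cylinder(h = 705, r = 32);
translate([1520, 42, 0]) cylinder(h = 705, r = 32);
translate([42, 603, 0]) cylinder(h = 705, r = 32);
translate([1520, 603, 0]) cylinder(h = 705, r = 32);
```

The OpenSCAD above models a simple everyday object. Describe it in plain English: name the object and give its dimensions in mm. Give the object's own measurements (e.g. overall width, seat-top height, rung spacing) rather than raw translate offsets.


A rectangular dining table. The top is 1562×645×33 mm with its upper surface at z = 738 mm. It stands on four round legs of 64 mm diameter, each leg's bounding box inset 10 mm from the nearest pair of top edges, running from the floor to the underside of the top.


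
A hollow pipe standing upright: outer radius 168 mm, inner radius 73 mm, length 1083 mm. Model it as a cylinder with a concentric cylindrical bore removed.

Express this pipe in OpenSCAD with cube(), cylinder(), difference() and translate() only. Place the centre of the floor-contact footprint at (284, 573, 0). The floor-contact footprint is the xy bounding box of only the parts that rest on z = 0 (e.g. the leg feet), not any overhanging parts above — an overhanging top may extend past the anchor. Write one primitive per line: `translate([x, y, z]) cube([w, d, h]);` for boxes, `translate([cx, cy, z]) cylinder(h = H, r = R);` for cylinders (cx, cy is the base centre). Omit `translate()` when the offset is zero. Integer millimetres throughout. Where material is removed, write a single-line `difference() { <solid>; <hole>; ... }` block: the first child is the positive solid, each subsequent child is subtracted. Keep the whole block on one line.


difference() { translate([284, 573, 0]) cylinder(h = 1083, r = 168); translate([284, 573, 0]) cylinder(h = 1083, r = 73); }


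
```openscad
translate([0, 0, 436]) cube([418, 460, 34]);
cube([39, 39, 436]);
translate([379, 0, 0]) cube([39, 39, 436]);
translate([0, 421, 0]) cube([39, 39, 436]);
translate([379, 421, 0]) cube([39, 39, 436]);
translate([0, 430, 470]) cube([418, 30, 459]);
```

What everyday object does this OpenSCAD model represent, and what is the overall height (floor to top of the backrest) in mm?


A chair. The overall height is 929 mm.

A slab on four corner posts with a tall panel at the back — a chair. The seat slab sits at z = 436 with thickness 34, and the 459 mm backrest starts at the seat top, so the overall height is 436 + 34 + 459 = 929 mm.


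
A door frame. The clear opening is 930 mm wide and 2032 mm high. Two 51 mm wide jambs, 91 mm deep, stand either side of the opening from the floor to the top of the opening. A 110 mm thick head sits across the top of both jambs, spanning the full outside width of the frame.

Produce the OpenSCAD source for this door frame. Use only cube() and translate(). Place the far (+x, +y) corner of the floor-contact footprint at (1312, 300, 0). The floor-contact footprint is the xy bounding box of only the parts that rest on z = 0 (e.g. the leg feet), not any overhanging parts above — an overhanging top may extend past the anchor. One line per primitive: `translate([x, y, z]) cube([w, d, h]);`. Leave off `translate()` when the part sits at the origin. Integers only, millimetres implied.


translate([280, 209, 0]) cube([51, 91, 2032]);
translate([1261, 209, 0]) cube([51, 91, 2032]);
translate([280, 209, 2032]) cube([1032, 91, 110]);


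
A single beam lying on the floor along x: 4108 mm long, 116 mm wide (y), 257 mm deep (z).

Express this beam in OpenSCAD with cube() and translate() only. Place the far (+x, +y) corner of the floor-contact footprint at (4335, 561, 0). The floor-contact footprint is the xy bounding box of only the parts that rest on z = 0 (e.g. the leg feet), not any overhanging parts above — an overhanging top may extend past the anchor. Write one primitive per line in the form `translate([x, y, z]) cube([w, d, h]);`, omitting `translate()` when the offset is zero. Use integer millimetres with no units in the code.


translate([227, 445, 0]) cube([4108, 116, 257]);


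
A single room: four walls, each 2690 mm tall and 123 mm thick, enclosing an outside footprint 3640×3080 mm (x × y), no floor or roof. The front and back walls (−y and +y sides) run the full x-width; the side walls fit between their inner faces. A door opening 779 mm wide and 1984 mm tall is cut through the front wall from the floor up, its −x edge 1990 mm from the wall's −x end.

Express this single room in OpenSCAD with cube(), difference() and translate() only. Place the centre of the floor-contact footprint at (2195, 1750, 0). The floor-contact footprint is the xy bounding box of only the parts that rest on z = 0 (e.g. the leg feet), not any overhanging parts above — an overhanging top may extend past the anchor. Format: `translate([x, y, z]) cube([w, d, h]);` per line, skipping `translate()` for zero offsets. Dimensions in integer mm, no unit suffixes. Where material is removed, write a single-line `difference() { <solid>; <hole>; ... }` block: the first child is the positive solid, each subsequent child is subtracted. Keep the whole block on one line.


difference() { translate([375, 210, 0]) cube([3640, 123, 2690]); translate([2365, 210, 0]) cube([779, 123, 1984]); }
translate([375, 3167, 0]) cube([3640, 123, 2690]);
translate([375, 333, 0]) cube([123, 2834, 2690]);
translate([3892, 333, 0]) cube([123, 2834, 2690]);


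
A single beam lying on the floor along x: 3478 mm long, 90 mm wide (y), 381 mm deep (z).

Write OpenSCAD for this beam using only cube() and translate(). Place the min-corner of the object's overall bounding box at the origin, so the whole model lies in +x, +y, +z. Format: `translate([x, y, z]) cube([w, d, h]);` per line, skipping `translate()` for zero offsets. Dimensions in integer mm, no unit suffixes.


cube([3478, 90, 381]);


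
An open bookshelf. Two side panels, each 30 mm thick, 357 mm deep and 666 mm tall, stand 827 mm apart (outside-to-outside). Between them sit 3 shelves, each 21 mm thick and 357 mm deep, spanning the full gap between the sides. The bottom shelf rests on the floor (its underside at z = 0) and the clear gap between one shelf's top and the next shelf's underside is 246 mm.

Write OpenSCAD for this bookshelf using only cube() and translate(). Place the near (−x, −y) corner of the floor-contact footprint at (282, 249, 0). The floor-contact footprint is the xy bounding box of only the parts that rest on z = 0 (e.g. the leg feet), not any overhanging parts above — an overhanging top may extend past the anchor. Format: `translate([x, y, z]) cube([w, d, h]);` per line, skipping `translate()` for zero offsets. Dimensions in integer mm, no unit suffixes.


translate([282, 249, 0]) cube([30, 357, 666]);
translate([1079, 249, 0]) cube([30, 357, 666]);
translate([312, 249, 0]) cube([767, 357, 21]);
translate([312, 249, 267]) cube([767, 357, 21]);
translate([312, 249, 534]) cube([767, 357, 21]);


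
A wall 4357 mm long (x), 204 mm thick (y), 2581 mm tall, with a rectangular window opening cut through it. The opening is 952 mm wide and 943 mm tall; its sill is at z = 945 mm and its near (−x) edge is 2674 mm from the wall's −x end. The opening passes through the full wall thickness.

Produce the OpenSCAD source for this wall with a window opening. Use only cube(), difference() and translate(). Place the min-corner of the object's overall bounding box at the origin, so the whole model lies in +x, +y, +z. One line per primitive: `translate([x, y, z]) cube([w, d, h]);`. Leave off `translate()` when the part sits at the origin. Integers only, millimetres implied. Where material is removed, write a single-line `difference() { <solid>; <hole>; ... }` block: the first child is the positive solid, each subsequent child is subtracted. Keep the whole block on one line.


difference() { cube([4357, 204, 2581]); translate([2674, 0, 945]) cube([952, 204, 943]); }


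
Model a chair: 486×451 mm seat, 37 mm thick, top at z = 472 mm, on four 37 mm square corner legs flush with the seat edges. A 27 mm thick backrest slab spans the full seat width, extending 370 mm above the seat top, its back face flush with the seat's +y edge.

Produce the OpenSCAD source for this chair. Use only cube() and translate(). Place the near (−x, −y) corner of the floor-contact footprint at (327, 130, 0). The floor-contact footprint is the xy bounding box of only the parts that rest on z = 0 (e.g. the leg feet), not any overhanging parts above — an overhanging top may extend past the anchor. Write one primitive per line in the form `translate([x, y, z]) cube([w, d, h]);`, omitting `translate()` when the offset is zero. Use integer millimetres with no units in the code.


// leg_h = 472 - 37 = 435
translate([327, 130, 435]) cube([486, 451, 37]);
translate([327, 130, 0]) cube([37, 37, 435]);
translate([776, 130, 0]) cube([37, 37, 435]);
translate([327, 544, 0]) cube([37, 37, 435]);
translate([776, 544, 0]) cube([37, 37, 435]);
translate([327, 554, 472]) cube([486, 27, 370]);


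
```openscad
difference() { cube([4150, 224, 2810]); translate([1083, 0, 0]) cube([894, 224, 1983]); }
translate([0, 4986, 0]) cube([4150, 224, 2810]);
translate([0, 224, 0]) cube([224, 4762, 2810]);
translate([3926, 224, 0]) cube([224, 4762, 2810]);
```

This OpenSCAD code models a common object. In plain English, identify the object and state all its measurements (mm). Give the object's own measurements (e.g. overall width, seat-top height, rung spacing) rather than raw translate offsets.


A single room: four walls, each 2810 mm tall and 224 mm thick, enclosing an outside footprint 4150×5210 mm (x × y), no floor or roof. The front and back walls (−y and +y sides) run the full x-width; the side walls fit between their inner faces. A door opening 894 mm wide and 1983 mm tall is cut through the front wall from the floor up, its −x edge 1083 mm from the wall's −x end.


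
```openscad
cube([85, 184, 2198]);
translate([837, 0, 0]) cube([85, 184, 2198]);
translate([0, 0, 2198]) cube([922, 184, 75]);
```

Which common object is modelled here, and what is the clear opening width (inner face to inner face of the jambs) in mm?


A door frame. The clear opening width is 752 mm.

Two 2198 mm tall posts with a header on top — a door frame. The left jamb is 85 mm wide at x = 0; the right jamb starts at x = 837. The clear opening is 837 − 85 = 752 mm.


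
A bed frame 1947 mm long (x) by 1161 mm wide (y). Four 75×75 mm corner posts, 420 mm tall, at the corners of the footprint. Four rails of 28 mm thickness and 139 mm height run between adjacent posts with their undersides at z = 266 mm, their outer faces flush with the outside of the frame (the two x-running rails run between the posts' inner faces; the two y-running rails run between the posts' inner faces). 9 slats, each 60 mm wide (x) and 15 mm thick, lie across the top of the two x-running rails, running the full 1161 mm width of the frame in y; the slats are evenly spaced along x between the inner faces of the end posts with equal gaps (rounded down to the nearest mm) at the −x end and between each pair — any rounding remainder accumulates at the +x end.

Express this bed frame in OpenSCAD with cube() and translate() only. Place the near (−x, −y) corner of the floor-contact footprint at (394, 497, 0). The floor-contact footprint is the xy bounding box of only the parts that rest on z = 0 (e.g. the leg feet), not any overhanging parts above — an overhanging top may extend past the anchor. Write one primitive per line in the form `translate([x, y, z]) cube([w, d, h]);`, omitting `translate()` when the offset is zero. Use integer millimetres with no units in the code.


translate([394, 497, 0]) cube([75, 75, 420]);
translate([394, 1583, 0]) cube([75, 75, 420]);
translate([2266, 497, 0]) cube([75, 75, 420]);
translate([2266, 1583, 0]) cube([75, 75, 420]);
translate([469, 497, 266]) cube([1797, 28, 139]);
translate([469, 1630, 266]) cube([1797, 28, 139]);
translate([394, 572, 266]) cube([28, 1011, 139]);
translate([2313, 572, 266]) cube([28, 1011, 139]);
translate([594, 497, 405]) cube([60, 1161, 15]);
translate([779, 497, 405]) cube([60, 1161, 15]);
translate([964, 497, 405]) cube([60, 1161, 15]);
translate([1149, 497, 405]) cube([60, 1161, 15]);
translate([1334, 497, 405]) cube([60, 1161, 15]);
translate([1519, 497, 405]) cube([60, 1161, 15]);
translate([1704, 497, 405]) cube([60, 1161, 15]);
translate([1889, 497, 405]) cube([60, 1161, 15]);
translate([2074, 497, 405]) cube([60, 1161, 15]);


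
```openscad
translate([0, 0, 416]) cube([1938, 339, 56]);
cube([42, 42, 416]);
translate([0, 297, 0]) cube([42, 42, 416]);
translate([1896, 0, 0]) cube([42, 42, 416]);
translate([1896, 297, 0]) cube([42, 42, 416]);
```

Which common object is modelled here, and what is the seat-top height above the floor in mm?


A bench. The seat-top height is 472 mm.

A long slab on four corner posts — a bench. The slab sits at z = 416 with thickness 56, so the top is 416 + 56 = 472 mm.


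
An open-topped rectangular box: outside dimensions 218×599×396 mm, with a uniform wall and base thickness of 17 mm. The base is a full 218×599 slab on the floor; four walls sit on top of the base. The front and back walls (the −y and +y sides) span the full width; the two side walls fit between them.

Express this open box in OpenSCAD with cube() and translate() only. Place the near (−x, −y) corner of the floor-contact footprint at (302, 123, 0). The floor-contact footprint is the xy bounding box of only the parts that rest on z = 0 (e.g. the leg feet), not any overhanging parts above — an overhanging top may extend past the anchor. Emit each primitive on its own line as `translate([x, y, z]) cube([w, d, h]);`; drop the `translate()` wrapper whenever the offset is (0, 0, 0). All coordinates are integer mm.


translate([302, 123, 0]) cube([218, 599, 17]);
translate([302, 123, 17]) cube([218, 17, 379]);
translate([302, 705, 17]) cube([218, 17, 379]);
translate([302, 140, 17]) cube([17, 565, 379]);
translate([503, 140, 17]) cube([17, 565, 379]);


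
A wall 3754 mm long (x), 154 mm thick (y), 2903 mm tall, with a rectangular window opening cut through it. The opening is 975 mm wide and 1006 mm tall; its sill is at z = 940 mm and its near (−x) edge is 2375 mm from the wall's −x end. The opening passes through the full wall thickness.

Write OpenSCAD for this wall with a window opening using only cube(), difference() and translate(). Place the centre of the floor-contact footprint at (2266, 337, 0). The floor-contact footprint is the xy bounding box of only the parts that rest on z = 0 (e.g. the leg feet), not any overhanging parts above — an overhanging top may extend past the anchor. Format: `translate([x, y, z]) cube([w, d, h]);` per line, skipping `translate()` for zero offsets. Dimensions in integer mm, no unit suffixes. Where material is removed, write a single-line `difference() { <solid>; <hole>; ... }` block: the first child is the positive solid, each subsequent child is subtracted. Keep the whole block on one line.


difference() { translate([389, 260, 0]) cube([3754, 154, 2903]); translate([2764, 260, 940]) cube([975, 154, 1006]); }


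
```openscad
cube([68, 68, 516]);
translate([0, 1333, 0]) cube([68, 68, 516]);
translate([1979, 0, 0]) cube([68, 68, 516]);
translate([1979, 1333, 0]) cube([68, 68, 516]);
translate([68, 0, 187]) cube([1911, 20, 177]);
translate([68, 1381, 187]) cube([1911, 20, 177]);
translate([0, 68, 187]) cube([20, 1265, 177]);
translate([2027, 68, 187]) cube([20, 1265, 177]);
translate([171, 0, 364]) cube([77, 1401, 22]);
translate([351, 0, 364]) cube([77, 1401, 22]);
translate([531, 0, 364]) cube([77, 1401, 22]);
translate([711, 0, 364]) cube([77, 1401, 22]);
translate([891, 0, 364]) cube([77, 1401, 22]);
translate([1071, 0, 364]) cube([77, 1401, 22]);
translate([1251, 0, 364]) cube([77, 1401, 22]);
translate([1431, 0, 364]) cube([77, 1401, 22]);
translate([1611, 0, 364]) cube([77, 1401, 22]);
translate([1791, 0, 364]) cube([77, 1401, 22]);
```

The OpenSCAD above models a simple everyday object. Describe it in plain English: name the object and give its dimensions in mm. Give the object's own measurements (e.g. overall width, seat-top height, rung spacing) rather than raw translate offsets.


A bed frame 2047 mm long (x) by 1401 mm wide (y). Four 68×68 mm corner posts, 516 mm tall, at the corners of the footprint. Four rails of 20 mm thickness and 177 mm height run between adjacent posts with their undersides at z = 187 mm, their outer faces flush with the outside of the frame (the two x-running rails run between the posts' inner faces; the two y-running rails run between the posts' inner faces). 10 slats, each 77 mm wide (x) and 22 mm thick, lie across the top of the two x-running rails, running the full 1401 mm width of the frame in y; along x they sit between the end posts with a 103 mm gap after the −x posts and between neighbouring slats, leaving 111 mm before the +x posts.


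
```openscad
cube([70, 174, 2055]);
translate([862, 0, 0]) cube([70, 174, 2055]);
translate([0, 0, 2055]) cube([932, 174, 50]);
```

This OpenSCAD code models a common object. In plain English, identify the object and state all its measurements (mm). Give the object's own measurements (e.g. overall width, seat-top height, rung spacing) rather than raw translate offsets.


A door frame. The clear opening is 792 mm wide and 2055 mm high. Two 70 mm wide jambs, 174 mm deep, stand either side of the opening from the floor to the top of the opening. A 50 mm thick head sits across the top of both jambs, spanning the full outside width of the frame.


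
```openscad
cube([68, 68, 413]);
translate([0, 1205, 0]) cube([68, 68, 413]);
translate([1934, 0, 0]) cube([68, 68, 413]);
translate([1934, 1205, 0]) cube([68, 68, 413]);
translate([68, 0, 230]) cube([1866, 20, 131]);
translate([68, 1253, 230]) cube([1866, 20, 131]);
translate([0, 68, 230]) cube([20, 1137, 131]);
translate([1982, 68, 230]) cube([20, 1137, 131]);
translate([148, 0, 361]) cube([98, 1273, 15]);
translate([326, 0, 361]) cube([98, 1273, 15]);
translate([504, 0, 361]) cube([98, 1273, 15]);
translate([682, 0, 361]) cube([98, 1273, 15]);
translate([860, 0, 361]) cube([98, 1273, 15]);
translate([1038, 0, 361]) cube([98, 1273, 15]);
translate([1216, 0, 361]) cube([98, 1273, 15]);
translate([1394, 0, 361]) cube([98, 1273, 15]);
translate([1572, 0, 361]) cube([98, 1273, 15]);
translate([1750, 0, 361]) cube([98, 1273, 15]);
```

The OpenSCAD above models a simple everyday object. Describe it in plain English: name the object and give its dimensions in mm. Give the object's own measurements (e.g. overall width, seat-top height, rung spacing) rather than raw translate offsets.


A bed frame 2002 mm long (x) by 1273 mm wide (y). Four 68×68 mm corner posts, 413 mm tall, at the corners of the footprint. Four rails of 20 mm thickness and 131 mm height run between adjacent posts with their undersides at z = 230 mm, their outer faces flush with the outside of the frame (the two x-running rails run between the posts' inner faces; the two y-running rails run between the posts' inner faces). 10 slats, each 98 mm wide (x) and 15 mm thick, lie across the top of the two x-running rails, running the full 1273 mm width of the frame in y; along x they sit between the end posts with a 80 mm gap after the −x posts and between neighbouring slats, leaving 86 mm before the +x posts.


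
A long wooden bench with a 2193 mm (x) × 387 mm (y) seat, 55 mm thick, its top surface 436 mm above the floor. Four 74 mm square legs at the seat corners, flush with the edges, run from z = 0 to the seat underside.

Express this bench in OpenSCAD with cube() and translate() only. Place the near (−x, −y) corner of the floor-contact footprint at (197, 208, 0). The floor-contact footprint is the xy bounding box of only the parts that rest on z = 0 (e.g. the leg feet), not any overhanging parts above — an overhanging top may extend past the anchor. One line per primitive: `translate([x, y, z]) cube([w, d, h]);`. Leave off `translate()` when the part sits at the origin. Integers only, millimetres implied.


translate([197, 208, 381]) cube([2193, 387, 55]);
translate([197, 208, 0]) cube([74, 74, 381]);
translate([197, 521, 0]) cube([74, 74, 381]);
translate([2316, 208, 0]) cube([74, 74, 381]);
translate([2316, 521, 0]) cube([74, 74, 381]);


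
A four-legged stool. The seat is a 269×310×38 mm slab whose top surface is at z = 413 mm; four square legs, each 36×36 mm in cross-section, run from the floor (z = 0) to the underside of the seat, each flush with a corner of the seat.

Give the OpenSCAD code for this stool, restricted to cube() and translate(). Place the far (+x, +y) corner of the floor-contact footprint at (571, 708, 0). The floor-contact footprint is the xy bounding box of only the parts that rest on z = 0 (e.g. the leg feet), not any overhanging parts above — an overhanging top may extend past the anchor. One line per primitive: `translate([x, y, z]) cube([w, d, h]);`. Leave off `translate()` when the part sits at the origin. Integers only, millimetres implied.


// leg_h = 413 - 38 = 375
translate([302, 398, 375]) cube([269, 310, 38]);
translate([302, 398, 0]) cube([36, 36, 375]);
translate([535, 398, 0]) cube([36, 36, 375]);
translate([302, 672, 0]) cube([36, 36, 375]);
translate([535, 672, 0]) cube([36, 36, 375]);


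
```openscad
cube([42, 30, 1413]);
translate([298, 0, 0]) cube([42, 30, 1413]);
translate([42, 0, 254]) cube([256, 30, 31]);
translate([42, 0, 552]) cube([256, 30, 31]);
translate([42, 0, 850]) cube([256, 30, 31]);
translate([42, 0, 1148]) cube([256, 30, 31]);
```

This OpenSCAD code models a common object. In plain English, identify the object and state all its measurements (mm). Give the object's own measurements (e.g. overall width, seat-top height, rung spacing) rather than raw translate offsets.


A straight ladder. Two 42×30 mm vertical rails, 1413 mm tall, stand 340 mm apart (outside-to-outside) with their front faces coplanar on the −y side. 4 rungs, each 30 mm deep and 31 mm tall, span between the inner faces of the rails, front faces flush with the rails. The lowest rung's underside is at z = 254 mm and rungs are spaced 298 mm apart (underside to underside).


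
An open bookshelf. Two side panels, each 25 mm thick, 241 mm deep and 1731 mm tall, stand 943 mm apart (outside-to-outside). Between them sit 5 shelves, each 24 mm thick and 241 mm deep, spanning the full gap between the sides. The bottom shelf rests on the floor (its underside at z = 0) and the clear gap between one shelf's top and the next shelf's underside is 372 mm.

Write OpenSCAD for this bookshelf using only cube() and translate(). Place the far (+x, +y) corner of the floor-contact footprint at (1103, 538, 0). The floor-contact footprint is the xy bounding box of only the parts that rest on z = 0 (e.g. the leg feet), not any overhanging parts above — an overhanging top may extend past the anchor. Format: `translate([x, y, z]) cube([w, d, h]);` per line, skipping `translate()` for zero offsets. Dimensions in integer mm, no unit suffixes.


translate([160, 297, 0]) cube([25, 241, 1731]);
translate([1078, 297, 0]) cube([25, 241, 1731]);
translate([185, 297, 0]) cube([893, 241, 24]);
translate([185, 297, 396]) cube([893, 241, 24]);
translate([185, 297, 792]) cube([893, 241, 24]);
translate([185, 297, 1188]) cube([893, 241, 24]);
translate([185, 297, 1584]) cube([893, 241, 24]);


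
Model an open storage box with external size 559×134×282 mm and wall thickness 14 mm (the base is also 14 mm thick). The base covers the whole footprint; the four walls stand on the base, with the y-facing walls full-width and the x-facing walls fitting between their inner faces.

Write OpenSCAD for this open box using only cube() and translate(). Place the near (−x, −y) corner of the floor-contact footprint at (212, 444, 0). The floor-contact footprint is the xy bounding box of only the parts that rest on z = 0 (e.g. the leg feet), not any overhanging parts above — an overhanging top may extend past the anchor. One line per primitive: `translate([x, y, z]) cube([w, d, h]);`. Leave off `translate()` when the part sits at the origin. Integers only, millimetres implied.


translate([212, 444, 0]) cube([559, 134, 14]);
translate([212, 444, 14]) cube([559, 14, 268]);
translate([212, 564, 14]) cube([559, 14, 268]);
translate([212, 458, 14]) cube([14, 106, 268]);
translate([757, 458, 14]) cube([14, 106, 268]);


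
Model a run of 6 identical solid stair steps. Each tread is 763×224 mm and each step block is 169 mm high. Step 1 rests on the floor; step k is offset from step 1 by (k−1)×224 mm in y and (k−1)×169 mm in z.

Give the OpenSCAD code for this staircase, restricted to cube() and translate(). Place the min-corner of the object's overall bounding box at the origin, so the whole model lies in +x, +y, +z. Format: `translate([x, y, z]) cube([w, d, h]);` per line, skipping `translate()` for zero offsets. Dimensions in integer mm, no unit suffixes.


cube([763, 224, 169]);
translate([0, 224, 169]) cube([763, 224, 169]);
translate([0, 448, 338]) cube([763, 224, 169]);
translate([0, 672, 507]) cube([763, 224, 169]);
translate([0, 896, 676]) cube([763, 224, 169]);
translate([0, 1120, 845]) cube([763, 224, 169]);
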